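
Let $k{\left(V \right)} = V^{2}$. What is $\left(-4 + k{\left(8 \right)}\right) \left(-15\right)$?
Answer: $-900$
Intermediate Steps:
$\left(-4 + k{\left(8 \right)}\right) \left(-15\right) = \left(-4 + 8^{2}\right) \left(-15\right) = \left(-4 + 64\right) \left(-15\right) = 60 \left(-15\right) = -900$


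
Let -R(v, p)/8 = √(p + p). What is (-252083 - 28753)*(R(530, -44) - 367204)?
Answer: 103124102544 + 4493376*I*√22 ≈ 1.0312e+11 + 2.1076e+7*I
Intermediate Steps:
R(v, p) = -8*√2*√p (R(v, p) = -8*√(p + p) = -8*√2*√p)
(-252083 - 28753)*(R(530, -44) - 367204) = (-252083 - 28753)*(-8*√2*√(-44) - 367204) = -280836*(-8*√2*2*I*√11 - 367204) = -280836*(-16*I*√22 - 367204) = -280836*(-367204 - 16*I*√22) = 103124102544 + 4493376*I*√22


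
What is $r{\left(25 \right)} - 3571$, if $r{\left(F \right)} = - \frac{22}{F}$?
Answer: $- \frac{89297}{25} \approx -3571.9$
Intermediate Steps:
$r{\left(25 \right)} - 3571 = - \frac{22}{25} - 3571 = - \frac{89297}{25}$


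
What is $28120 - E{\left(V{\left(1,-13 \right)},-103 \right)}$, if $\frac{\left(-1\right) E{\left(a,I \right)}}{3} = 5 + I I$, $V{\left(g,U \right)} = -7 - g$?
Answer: $59962$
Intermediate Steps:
$E{\left(a,I \right)} = -15 - 3 I^{2}$ ($E{\left(a,I \right)} = - 3 \left(5 + I I\right) = - 3 \left(5 + I^{2}\right) = -15 - 3 I^{2}$)
$28120 - E{\left(V{\left(1,-13 \right)},-103 \right)} = 28120 - \left(-15 - 3 \left(-103\right)^{2}\right) = 28120 - \left(-15 - 31827\right) = 28120 - -31842 = 28120 + 31842 = 59962$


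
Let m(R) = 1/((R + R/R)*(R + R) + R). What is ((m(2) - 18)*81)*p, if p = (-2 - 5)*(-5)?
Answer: -101655/2 ≈ -50828.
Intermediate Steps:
m(R) = 1/(R + 2*R*(1 + R)) (m(R) = 1/((R + 1)*(2*R) + R) = 1/((1 + R)*(2*R) + R) = 1/(2*R*(1 + R) + R) = 1/(R + 2*R*(1 + R)))
p = 35 (p = -7*(-5) = 35)
((m(2) - 18)*81)*p = ((1/(2*(3 + 2*2)) - 18)*81)*35 = ((1/(2*(3 + 4)) - 18)*81)*35 = (((1/2)/7 - 18)*81)*35 = (((1/2)*(1/7) - 18)*81)*35 = ((1/14 - 18)*81)*35 = -251/14*81*35 = -20331/14*35 = -101655/2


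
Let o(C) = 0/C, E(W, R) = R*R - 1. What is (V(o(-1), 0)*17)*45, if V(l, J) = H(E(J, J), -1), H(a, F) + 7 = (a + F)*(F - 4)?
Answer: 2295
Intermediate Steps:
E(W, R) = -1 + R**2 (E(W, R) = R**2 - 1 = -1 + R**2)
o(C) = 0
H(a, F) = -7 + (-4 + F)*(F + a) (H(a, F) = -7 + (a + F)*(F - 4) = -7 + (F + a)*(-4 + F) = -7 + (-4 + F)*(F + a))
V(l, J) = 3 - 5*J**2 (V(l, J) = -7 + (-1)**2 - 4*(-1) - 4*(-1 + J**2) - (-1 + J**2) = -7 + 1 + 4 + (4 - 4*J**2) + (1 - J**2) = 3 - 5*J**2)
(V(o(-1), 0)*17)*45 = ((3 - 5*0**2)*17)*45 = ((3 - 5*0)*17)*45 = ((3 + 0)*17)*45 = (3*17)*45 = 51*45 = 2295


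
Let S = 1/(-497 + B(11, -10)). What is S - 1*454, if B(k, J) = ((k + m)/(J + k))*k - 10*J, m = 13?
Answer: -60383/133 ≈ -454.01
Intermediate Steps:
B(k, J) = -10*J + k*(13 + k)/(J + k) (B(k, J) = ((k + 13)/(J + k))*k - 10*J = ((13 + k)/(J + k))*k - 10*J = k*(13 + k)/(J + k) - 10*J = -10*J + k*(13 + k)/(J + k))
S = -1/133 (S = 1/(-497 + (11**2 - 10*(-10)**2 + 13*11 - 10*(-10)*11)/(-10 + 11)) = 1/(-497 + (121 - 10*100 + 143 + 1100)/1) = 1/(-497 + 1*(121 - 1000 + 143 + 1100)) = 1/(-497 + 1*364) = 1/(-497 + 364) = 1/(-133) = -1/133 ≈ -0.0075188)
S - 1*454 = -1/133 - 1*454 = -1/133 - 454 = -60383/133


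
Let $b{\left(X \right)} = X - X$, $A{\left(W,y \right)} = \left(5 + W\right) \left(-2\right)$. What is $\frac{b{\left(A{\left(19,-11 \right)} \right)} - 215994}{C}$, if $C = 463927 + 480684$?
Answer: $- \frac{215994}{944611} \approx -0.22866$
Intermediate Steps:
$A{\left(W,y \right)} = -10 - 2 W$
$b{\left(X \right)} = 0$
$C = 944611$
$\frac{b{\left(A{\left(19,-11 \right)} \right)} - 215994}{C} = \frac{0 - 215994}{944611} = \left(0 - 215994\right) \frac{1}{944611} = \left(-215994\right) \frac{1}{944611} = - \frac{215994}{944611}$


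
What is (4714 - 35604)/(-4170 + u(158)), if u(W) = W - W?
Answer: 3089/417 ≈ 7.4077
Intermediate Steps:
u(W) = 0
(4714 - 35604)/(-4170 + u(158)) = (4714 - 35604)/(-4170 + 0) = -30890/(-4170) = -30890*(-1/4170) = 3089/417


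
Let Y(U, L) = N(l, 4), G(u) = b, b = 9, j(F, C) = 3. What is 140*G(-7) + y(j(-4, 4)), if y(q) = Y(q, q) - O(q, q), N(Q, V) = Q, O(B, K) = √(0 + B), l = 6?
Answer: 1266 - √3 ≈ 1264.3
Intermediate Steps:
O(B, K) = √B
G(u) = 9
Y(U, L) = 6
y(q) = 6 - √q
140*G(-7) + y(j(-4, 4)) = 140*9 + (6 - √3) = 1260 + (6 - √3) = 1266 - √3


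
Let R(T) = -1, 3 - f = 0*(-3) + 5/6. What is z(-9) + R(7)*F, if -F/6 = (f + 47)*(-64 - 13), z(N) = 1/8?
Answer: -181719/8 ≈ -22715.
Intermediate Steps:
f = 13/6 (f = 3 - (0*(-3) + 5/6) = 3 - (0 + 5*(1/6)) = 3 - (0 + 5/6) = 3 - 1*5/6 = 3 - 5/6 = 13/6 ≈ 2.1667)
z(N) = 1/8
F = 22715 (F = -6*(13/6 + 47)*(-64 - 13) = -295*(-77) = -6*(-22715/6) = 22715)
z(-9) + R(7)*F = 1/8 - 1*22715 = 1/8 - 22715 = -181719/8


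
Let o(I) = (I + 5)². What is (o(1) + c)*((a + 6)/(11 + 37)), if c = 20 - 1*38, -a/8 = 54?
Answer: -639/4 ≈ -159.75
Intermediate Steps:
a = -432 (a = -8*54 = -432)
o(I) = (5 + I)²
c = -18 (c = 20 - 38 = -18)
(o(1) + c)*((a + 6)/(11 + 37)) = ((5 + 1)² - 18)*((-432 + 6)/(11 + 37)) = (6² - 18)*(-426/48) = (36 - 18)*(-426*1/48) = 18*(-71/8) = -639/4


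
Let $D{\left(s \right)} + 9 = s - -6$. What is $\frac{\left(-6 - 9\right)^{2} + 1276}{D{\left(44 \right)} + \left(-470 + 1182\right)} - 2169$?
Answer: $- \frac{1631756}{753} \approx -2167.0$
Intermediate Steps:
$D{\left(s \right)} = -3 + s$ ($D{\left(s \right)} = -9 + \left(s - -6\right) = -9 + \left(s + 6\right) = -9 + \left(6 + s\right) = -3 + s$)
$\frac{\left(-6 - 9\right)^{2} + 1276}{D{\left(44 \right)} + \left(-470 + 1182\right)} - 2169 = \frac{\left(-6 - 9\right)^{2} + 1276}{\left(-3 + 44\right) + \left(-470 + 1182\right)} - 2169 = \frac{\left(-15\right)^{2} + 1276}{41 + 712} - 2169 = \frac{225 + 1276}{753} - 2169 = 1501 \cdot \frac{1}{753} - 2169 = \frac{1501}{753} - 2169 = - \frac{1631756}{753}$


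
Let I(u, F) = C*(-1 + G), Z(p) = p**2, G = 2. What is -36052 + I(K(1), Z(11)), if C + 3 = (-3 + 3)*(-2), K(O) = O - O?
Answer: -36055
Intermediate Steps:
K(O) = 0
C = -3 (C = -3 + (-3 + 3)*(-2) = -3 + 0*(-2) = -3 + 0 = -3)
I(u, F) = -3 (I(u, F) = -3*(-1 + 2) = -3*1 = -3)
-36052 + I(K(1), Z(11)) = -36052 - 3 = -36055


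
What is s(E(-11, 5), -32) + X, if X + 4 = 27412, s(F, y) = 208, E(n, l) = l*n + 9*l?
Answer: 27616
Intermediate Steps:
E(n, l) = 9*l + l*n
X = 27408 (X = -4 + 27412 = 27408)
s(E(-11, 5), -32) + X = 208 + 27408 = 27616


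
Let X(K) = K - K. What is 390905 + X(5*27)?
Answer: 390905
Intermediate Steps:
X(K) = 0
390905 + X(5*27) = 390905 + 0 = 390905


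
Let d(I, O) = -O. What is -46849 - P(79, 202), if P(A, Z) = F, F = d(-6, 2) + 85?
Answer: -46932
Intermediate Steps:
F = 83 (F = -1*2 + 85 = -2 + 85 = 83)
P(A, Z) = 83
-46849 - P(79, 202) = -46849 - 1*83 = -46849 - 83 = -46932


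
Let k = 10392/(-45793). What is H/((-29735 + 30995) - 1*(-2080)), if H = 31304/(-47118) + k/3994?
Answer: -357869057114/1798955781886065 ≈ -0.00019893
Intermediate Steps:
k = -10392/45793 (k = 10392*(-1/45793) = -10392/45793 ≈ -0.22693)
H = -1431476228456/2154438062139 (H = 31304/(-47118) - 10392/45793/3994 = 31304*(-1/47118) - 10392/45793*1/3994 = -15652/23559 - 5196/91448621 = -1431476228456/2154438062139 ≈ -0.66443)
H/((-29735 + 30995) - 1*(-2080)) = -1431476228456/(2154438062139*((-29735 + 30995) - 1*(-2080))) = -1431476228456/(2154438062139*(1260 + 2080)) = -1431476228456/2154438062139/3340 = -1431476228456/2154438062139*1/3340 = -357869057114/1798955781886065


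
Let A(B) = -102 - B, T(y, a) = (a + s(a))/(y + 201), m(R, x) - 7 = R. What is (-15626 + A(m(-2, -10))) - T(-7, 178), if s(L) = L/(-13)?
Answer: -19840381/1261 ≈ -15734.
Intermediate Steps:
s(L) = -L/13 (s(L) = L*(-1/13) = -L/13)
m(R, x) = 7 + R
T(y, a) = 12*a/(13*(201 + y)) (T(y, a) = (a - a/13)/(y + 201) = (12*a/13)/(201 + y) = 12*a/(13*(201 + y)))
(-15626 + A(m(-2, -10))) - T(-7, 178) = (-15626 + (-102 - (7 - 2))) - 12*178/(13*(201 - 7)) = (-15626 + (-102 - 1*5)) - 12*178/(13*194) = (-15626 + (-102 - 5)) - 12*178/(13*194) = (-15626 - 107) - 1*1068/1261 = -15733 - 1068/1261 = -19840381/1261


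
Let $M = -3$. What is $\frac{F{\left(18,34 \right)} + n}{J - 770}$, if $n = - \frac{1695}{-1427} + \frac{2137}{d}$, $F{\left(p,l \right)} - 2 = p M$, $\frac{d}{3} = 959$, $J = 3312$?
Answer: $- \frac{102779447}{5218063809} \approx -0.019697$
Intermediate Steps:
$d = 2877$ ($d = 3 \cdot 959 = 2877$)
$F{\left(p,l \right)} = 2 - 3 p$ ($F{\left(p,l \right)} = 2 + p \left(-3\right) = 2 - 3 p$)
$n = \frac{7926014}{4105479}$ ($n = - \frac{1695}{-1427} + \frac{2137}{2877} = \left(-1695\right) \left(- \frac{1}{1427}\right) + 2137 \cdot \frac{1}{2877} = \frac{1695}{1427} + \frac{2137}{2877} = \frac{7926014}{4105479} \approx 1.9306$)
$\frac{F{\left(18,34 \right)} + n}{J - 770} = \frac{\left(2 - 54\right) + \frac{7926014}{4105479}}{3312 - 770} = \frac{\left(2 - 54\right) + \frac{7926014}{4105479}}{2542} = \left(-52 + \frac{7926014}{4105479}\right) \frac{1}{2542} = \left(- \frac{205558894}{4105479}\right) \frac{1}{2542} = - \frac{102779447}{5218063809}$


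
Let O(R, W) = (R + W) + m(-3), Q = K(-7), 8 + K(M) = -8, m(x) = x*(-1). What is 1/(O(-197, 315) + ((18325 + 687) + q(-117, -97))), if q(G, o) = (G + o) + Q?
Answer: 1/18903 ≈ 5.2902e-5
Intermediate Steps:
m(x) = -x
K(M) = -16 (K(M) = -8 - 8 = -16)
Q = -16
q(G, o) = -16 + G + o (q(G, o) = (G + o) - 16 = -16 + G + o)
O(R, W) = 3 + R + W (O(R, W) = (R + W) - 1*(-3) = (R + W) + 3 = 3 + R + W)
1/(O(-197, 315) + ((18325 + 687) + q(-117, -97))) = 1/((3 - 197 + 315) + ((18325 + 687) + (-16 - 117 - 97))) = 1/(121 + (19012 - 230)) = 1/(121 + 18782) = 1/18903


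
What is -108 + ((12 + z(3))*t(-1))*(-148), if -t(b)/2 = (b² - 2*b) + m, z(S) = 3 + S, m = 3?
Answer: 31860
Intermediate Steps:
t(b) = -6 - 2*b² + 4*b (t(b) = -2*((b² - 2*b) + 3) = -2*(3 + b² - 2*b) = -6 - 2*b² + 4*b)
-108 + ((12 + z(3))*t(-1))*(-148) = -108 + ((12 + (3 + 3))*(-6 - 2*(-1)² + 4*(-1)))*(-148) = -108 + ((12 + 6)*(-6 - 2*1 - 4))*(-148) = -108 + (18*(-6 - 2 - 4))*(-148) = -108 + (18*(-12))*(-148) = -108 - 216*(-148) = -108 + 31968 = 31860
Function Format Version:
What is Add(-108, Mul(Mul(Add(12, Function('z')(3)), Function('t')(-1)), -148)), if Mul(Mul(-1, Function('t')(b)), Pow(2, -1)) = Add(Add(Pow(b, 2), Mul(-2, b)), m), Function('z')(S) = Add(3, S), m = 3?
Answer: 31860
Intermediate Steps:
Function('t')(b) = Add(-6, Mul(-2, Pow(b, 2)), Mul(4, b)) (Function('t')(b) = Mul(-2, Add(Add(Pow(b, 2), Mul(-2, b)), 3)) = Mul(-2, Add(3, Pow(b, 2), Mul(-2, b))) = Add(-6, Mul(-2, Pow(b, 2)), Mul(4, b)))
Add(-108, Mul(Mul(Add(12, Function('z')(3)), Function('t')(-1)), -148)) = Add(-108, Mul(Mul(Add(12, Add(3, 3)), Add(-6, Mul(-2, Pow(-1, 2)), Mul(4, -1))), -148)) = Add(-108, Mul(Mul(Add(12, 6), Add(-6, Mul(-2, 1), -4)), -148)) = Add(-108, Mul(Mul(18, Add(-6, -2, -4)), -148)) = Add(-108, Mul(Mul(18, -12), -148)) = Add(-108, Mul(-216, -148)) = Add(-108, 31968) = 31860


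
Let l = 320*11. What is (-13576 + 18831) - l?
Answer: 1735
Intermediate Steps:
l = 3520
(-13576 + 18831) - l = (-13576 + 18831) - 1*3520 = 5255 - 3520 = 1735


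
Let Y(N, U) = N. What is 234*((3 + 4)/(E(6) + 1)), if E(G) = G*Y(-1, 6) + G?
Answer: 1638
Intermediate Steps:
E(G) = 0 (E(G) = G*(-1) + G = -G + G = 0)
234*((3 + 4)/(E(6) + 1)) = 234*((3 + 4)/(0 + 1)) = 234*(7/1) = 234*(7*1) = 234*7 = 1638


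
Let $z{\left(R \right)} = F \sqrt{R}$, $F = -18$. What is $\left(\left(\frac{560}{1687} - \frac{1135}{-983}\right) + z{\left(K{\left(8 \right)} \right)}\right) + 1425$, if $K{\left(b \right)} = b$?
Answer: $\frac{337938950}{236903} - 36 \sqrt{2} \approx 1375.6$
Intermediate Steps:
$z{\left(R \right)} = - 18 \sqrt{R}$
$\left(\left(\frac{560}{1687} - \frac{1135}{-983}\right) + z{\left(K{\left(8 \right)} \right)}\right) + 1425 = \left(\left(\frac{560}{1687} - \frac{1135}{-983}\right) - 18 \sqrt{8}\right) + 1425 = \left(\left(560 \cdot \frac{1}{1687} - - \frac{1135}{983}\right) - 18 \cdot 2 \sqrt{2}\right) + 1425 = \left(\left(\frac{80}{241} + \frac{1135}{983}\right) - 36 \sqrt{2}\right) + 1425 = \left(\frac{352175}{236903} - 36 \sqrt{2}\right) + 1425 = \frac{337938950}{236903} - 36 \sqrt{2}$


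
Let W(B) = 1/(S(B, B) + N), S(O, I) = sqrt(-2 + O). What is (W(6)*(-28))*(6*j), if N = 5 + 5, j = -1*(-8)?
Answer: -112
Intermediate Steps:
j = 8
N = 10
W(B) = 1/(10 + sqrt(-2 + B)) (W(B) = 1/(sqrt(-2 + B) + 10) = 1/(10 + sqrt(-2 + B)))
(W(6)*(-28))*(6*j) = (-28/(10 + sqrt(-2 + 6)))*(6*8) = (-28/(10 + sqrt(4)))*48 = (-28/(10 + 2))*48 = (-28/12)*48 = ((1/12)*(-28))*48 = -7/3*48 = -112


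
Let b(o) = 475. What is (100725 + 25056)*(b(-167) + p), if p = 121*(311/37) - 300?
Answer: 5547696786/37 ≈ 1.4994e+8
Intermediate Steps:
p = 26531/37 (p = 121*(311*(1/37)) - 300 = 121*(311/37) - 300 = 37631/37 - 300 = 26531/37 ≈ 717.05)
(100725 + 25056)*(b(-167) + p) = (100725 + 25056)*(475 + 26531/37) = 125781*(44106/37) = 5547696786/37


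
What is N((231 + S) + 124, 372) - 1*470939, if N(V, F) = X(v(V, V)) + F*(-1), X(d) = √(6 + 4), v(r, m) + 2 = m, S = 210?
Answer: -471311 + √10 ≈ -4.7131e+5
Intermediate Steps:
v(r, m) = -2 + m
X(d) = √10
N(V, F) = √10 - F (N(V, F) = √10 + F*(-1) = √10 - F)
N((231 + S) + 124, 372) - 1*470939 = (√10 - 1*372) - 1*470939 = (√10 - 372) - 470939 = (-372 + √10) - 470939 = -471311 + √10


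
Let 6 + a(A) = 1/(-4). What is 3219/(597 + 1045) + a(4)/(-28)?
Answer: 200789/91952 ≈ 2.1836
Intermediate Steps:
a(A) = -25/4 (a(A) = -6 + 1/(-4) = -6 - 1/4 = -25/4)
3219/(597 + 1045) + a(4)/(-28) = 3219/(597 + 1045) - 25/4/(-28) = 3219/1642 - 25/4*(-1/28) = 3219*(1/1642) + 25/112 = 3219/1642 + 25/112 = 200789/91952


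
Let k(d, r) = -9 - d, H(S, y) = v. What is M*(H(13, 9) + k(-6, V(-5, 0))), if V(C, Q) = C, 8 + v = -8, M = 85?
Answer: -1615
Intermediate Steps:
v = -16 (v = -8 - 8 = -16)
H(S, y) = -16
M*(H(13, 9) + k(-6, V(-5, 0))) = 85*(-16 + (-9 - 1*(-6))) = 85*(-16 + (-9 + 6)) = 85*(-16 - 3) = 85*(-19) = -1615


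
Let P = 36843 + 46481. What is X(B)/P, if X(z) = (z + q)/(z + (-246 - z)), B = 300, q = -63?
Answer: -79/6832568 ≈ -1.1562e-5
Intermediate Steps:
X(z) = 21/82 - z/246 (X(z) = (z - 63)/(z + (-246 - z)) = (-63 + z)/(-246) = (-63 + z)*(-1/246) = 21/82 - z/246)
P = 83324
X(B)/P = (21/82 - 1/246*300)/83324 = (21/82 - 50/41)*(1/83324) = -79/82*1/83324 = -79/6832568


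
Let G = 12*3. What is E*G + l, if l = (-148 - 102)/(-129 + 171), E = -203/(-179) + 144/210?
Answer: 159919/2685 ≈ 59.560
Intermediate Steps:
G = 36
E = 11401/6265 (E = -203*(-1/179) + 144*(1/210) = 203/179 + 24/35 = 11401/6265 ≈ 1.8198)
l = -125/21 (l = -250/42 = -250*1/42 = -125/21 ≈ -5.9524)
E*G + l = (11401/6265)*36 - 125/21 = 410436/6265 - 125/21 = 159919/2685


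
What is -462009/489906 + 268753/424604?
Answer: -632423159/2039373012 ≈ -0.31011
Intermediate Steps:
-462009/489906 + 268753/424604 = -462009*1/489906 + 268753*(1/424604) = -9059/9606 + 268753/424604 = -632423159/2039373012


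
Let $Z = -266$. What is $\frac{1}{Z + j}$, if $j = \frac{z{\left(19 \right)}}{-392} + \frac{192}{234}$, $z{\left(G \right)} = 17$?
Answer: $- \frac{15288}{4054727} \approx -0.0037704$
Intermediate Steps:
$j = \frac{11881}{15288}$ ($j = \frac{17}{-392} + \frac{192}{234} = 17 \left(- \frac{1}{392}\right) + 192 \cdot \frac{1}{234} = - \frac{17}{392} + \frac{32}{39} = \frac{11881}{15288} \approx 0.77715$)
$\frac{1}{Z + j} = \frac{1}{-266 + \frac{11881}{15288}} = \frac{1}{- \frac{4054727}{15288}} = - \frac{15288}{4054727}$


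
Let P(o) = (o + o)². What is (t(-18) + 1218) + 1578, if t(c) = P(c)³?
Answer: 2176785132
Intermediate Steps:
P(o) = 4*o² (P(o) = (2*o)² = 4*o²)
t(c) = 64*c⁶ (t(c) = (4*c²)³ = 64*c⁶)
(t(-18) + 1218) + 1578 = (64*(-18)⁶ + 1218) + 1578 = (64*34012224 + 1218) + 1578 = (2176782336 + 1218) + 1578 = 2176783554 + 1578 = 2176785132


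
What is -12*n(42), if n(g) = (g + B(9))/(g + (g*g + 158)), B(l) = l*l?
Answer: -369/491 ≈ -0.75153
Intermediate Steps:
B(l) = l²
n(g) = (81 + g)/(158 + g + g²) (n(g) = (g + 9²)/(g + (g*g + 158)) = (g + 81)/(g + (g² + 158)) = (81 + g)/(g + (158 + g²)) = (81 + g)/(158 + g + g²))
-12*n(42) = -12*(81 + 42)/(158 + 42 + 42²) = -12*123/(158 + 42 + 1764) = -12*123/1964 = -369/491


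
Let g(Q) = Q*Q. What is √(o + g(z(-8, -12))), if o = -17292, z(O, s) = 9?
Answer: I*√17211 ≈ 131.19*I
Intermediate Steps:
g(Q) = Q²
√(o + g(z(-8, -12))) = √(-17292 + 9²) = √(-17292 + 81) = √(-17211) = I*√17211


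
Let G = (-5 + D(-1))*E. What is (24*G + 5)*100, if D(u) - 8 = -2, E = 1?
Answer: 2900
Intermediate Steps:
D(u) = 6 (D(u) = 8 - 2 = 6)
G = 1 (G = (-5 + 6)*1 = 1*1 = 1)
(24*G + 5)*100 = (24*1 + 5)*100 = (24 + 5)*100 = 29*100 = 2900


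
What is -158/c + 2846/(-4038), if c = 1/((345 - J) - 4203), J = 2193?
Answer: 1930279679/2019 ≈ 9.5606e+5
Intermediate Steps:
c = -1/6051 (c = 1/((345 - 1*2193) - 4203) = 1/((345 - 2193) - 4203) = 1/(-1848 - 4203) = 1/(-6051) = -1/6051 ≈ -0.00016526)
-158/c + 2846/(-4038) = -158/(-1/6051) + 2846/(-4038) = -158*(-6051) + 2846*(-1/4038) = 956058 - 1423/2019 = 1930279679/2019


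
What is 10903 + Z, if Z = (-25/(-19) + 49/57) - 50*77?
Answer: 402145/57 ≈ 7055.2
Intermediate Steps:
Z = -219326/57 (Z = (-25*(-1/19) + 49*(1/57)) - 3850 = (25/19 + 49/57) - 3850 = 124/57 - 3850 = -219326/57 ≈ -3847.8)
10903 + Z = 10903 - 219326/57 = 402145/57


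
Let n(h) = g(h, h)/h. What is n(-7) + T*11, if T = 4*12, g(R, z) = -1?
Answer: 3697/7 ≈ 528.14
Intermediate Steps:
n(h) = -1/h
T = 48
n(-7) + T*11 = -1/(-7) + 48*11 = -1*(-⅐) + 528 = ⅐ + 528 = 3697/7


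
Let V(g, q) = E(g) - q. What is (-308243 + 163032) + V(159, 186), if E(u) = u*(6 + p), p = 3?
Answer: -143966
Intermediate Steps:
E(u) = 9*u (E(u) = u*(6 + 3) = u*9 = 9*u)
V(g, q) = -q + 9*g (V(g, q) = 9*g - q = -q + 9*g)
(-308243 + 163032) + V(159, 186) = (-308243 + 163032) + (-1*186 + 9*159) = -145211 + (-186 + 1431) = -145211 + 1245 = -143966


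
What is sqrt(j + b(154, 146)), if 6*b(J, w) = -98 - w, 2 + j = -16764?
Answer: 2*I*sqrt(37815)/3 ≈ 129.64*I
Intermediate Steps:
j = -16766 (j = -2 - 16764 = -16766)
b(J, w) = -49/3 - w/6 (b(J, w) = (-98 - w)/6 = -49/3 - w/6)
sqrt(j + b(154, 146)) = sqrt(-16766 + (-49/3 - 1/6*146)) = sqrt(-16766 + (-49/3 - 73/3)) = sqrt(-16766 - 122/3) = sqrt(-50420/3) = 2*I*sqrt(37815)/3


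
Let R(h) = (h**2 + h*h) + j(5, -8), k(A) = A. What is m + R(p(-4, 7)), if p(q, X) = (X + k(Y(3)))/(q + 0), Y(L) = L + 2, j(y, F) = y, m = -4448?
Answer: -4425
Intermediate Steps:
Y(L) = 2 + L
p(q, X) = (5 + X)/q (p(q, X) = (X + (2 + 3))/(q + 0) = (X + 5)/q = (5 + X)/q)
R(h) = 5 + 2*h**2 (R(h) = (h**2 + h*h) + 5 = (h**2 + h**2) + 5 = 2*h**2 + 5 = 5 + 2*h**2)
m + R(p(-4, 7)) = -4448 + (5 + 2*((5 + 7)/(-4))**2) = -4448 + (5 + 2*(-1/4*12)**2) = -4448 + (5 + 2*(-3)**2) = -4448 + (5 + 2*9) = -4448 + (5 + 18) = -4448 + 23 = -4425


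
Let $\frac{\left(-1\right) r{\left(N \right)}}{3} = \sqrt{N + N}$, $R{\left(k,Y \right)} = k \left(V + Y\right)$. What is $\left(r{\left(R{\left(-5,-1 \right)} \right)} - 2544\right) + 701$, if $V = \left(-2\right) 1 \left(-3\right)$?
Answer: $-1843 - 15 i \sqrt{2} \approx -1843.0 - 21.213 i$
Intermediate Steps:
$V = 6$ ($V = \left(-2\right) \left(-3\right) = 6$)
$R{\left(k,Y \right)} = k \left(6 + Y\right)$
$r{\left(N \right)} = - 3 \sqrt{2} \sqrt{N}$ ($r{\left(N \right)} = - 3 \sqrt{N + N} = - 3 \sqrt{2 N} = - 3 \sqrt{2} \sqrt{N}$)
$\left(r{\left(R{\left(-5,-1 \right)} \right)} - 2544\right) + 701 = \left(- 3 \sqrt{2} \sqrt{- 5 \left(6 - 1\right)} - 2544\right) + 701 = \left(- 3 \sqrt{2} \sqrt{\left(-5\right) 5} - 2544\right) + 701 = \left(- 3 \sqrt{2} \sqrt{-25} - 2544\right) + 701 = \left(- 3 \sqrt{2} \cdot 5 i - 2544\right) + 701 = \left(- 15 i \sqrt{2} - 2544\right) + 701 = \left(-2544 - 15 i \sqrt{2}\right) + 701 = -1843 - 15 i \sqrt{2}$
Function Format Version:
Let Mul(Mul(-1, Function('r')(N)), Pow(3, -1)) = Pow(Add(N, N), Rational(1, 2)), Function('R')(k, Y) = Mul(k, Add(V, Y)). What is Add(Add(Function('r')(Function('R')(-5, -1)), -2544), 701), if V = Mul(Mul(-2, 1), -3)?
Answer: Add(-1843, Mul(-15, I, Pow(2, Rational(1, 2)))) ≈ Add(-1843.0, Mul(-21.213, I))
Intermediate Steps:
V = 6 (V = Mul(-2, -3) = 6)
Function('R')(k, Y) = Mul(k, Add(6, Y))
Function('r')(N) = Mul(-3, Pow(2, Rational(1, 2)), Pow(N, Rational(1, 2))) (Function('r')(N) = Mul(-3, Pow(Add(N, N), Rational(1, 2))) = Mul(-3, Pow(Mul(2, N), Rational(1, 2))) = Mul(-3, Mul(Pow(2, Rational(1, 2)), Pow(N, Rational(1, 2)))) = Mul(-3, Pow(2, Rational(1, 2)), Pow(N, Rational(1, 2))))
Add(Add(Function('r')(Function('R')(-5, -1)), -2544), 701) = Add(Add(Mul(-3, Pow(2, Rational(1, 2)), Pow(Mul(-5, Add(6, -1)), Rational(1, 2))), -2544), 701) = Add(Add(Mul(-3, Pow(2, Rational(1, 2)), Pow(Mul(-5, 5), Rational(1, 2))), -2544), 701) = Add(Add(Mul(-3, Pow(2, Rational(1, 2)), Pow(-25, Rational(1, 2))), -2544), 701) = Add(Add(Mul(-3, Pow(2, Rational(1, 2)), Mul(5, I)), -2544), 701) = Add(Add(Mul(-15, I, Pow(2, Rational(1, 2))), -2544), 701) = Add(Add(-2544, Mul(-15, I, Pow(2, Rational(1, 2)))), 701) = Add(-1843, Mul(-15, I, Pow(2, Rational(1, 2))))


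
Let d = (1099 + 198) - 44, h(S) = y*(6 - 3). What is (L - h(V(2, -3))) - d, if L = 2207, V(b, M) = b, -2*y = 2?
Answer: 957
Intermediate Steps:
y = -1 (y = -1/2*2 = -1)
h(S) = -3 (h(S) = -(6 - 3) = -1*3 = -3)
d = 1253 (d = 1297 - 44 = 1253)
(L - h(V(2, -3))) - d = (2207 - 1*(-3)) - 1*1253 = (2207 + 3) - 1253 = 2210 - 1253 = 957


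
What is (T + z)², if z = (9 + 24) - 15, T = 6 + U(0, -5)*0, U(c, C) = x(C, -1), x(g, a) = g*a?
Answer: 576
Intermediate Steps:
x(g, a) = a*g
U(c, C) = -C
T = 6 (T = 6 - 1*(-5)*0 = 6 + 5*0 = 6 + 0 = 6)
z = 18 (z = 33 - 15 = 18)
(T + z)² = (6 + 18)² = 24² = 576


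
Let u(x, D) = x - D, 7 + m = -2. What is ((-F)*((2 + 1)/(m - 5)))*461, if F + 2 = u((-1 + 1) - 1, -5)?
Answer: 1383/7 ≈ 197.57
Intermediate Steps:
m = -9 (m = -7 - 2 = -9)
F = 2 (F = -2 + (((-1 + 1) - 1) - 1*(-5)) = -2 + ((0 - 1) + 5) = -2 + (-1 + 5) = -2 + 4 = 2)
((-F)*((2 + 1)/(m - 5)))*461 = ((-1*2)*((2 + 1)/(-9 - 5)))*461 = -6/(-14)*461 = -6*(-1)/14*461 = -2*(-3/14)*461 = (3/7)*461 = 1383/7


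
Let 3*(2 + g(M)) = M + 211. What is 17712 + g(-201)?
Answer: 53140/3 ≈ 17713.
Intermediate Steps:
g(M) = 205/3 + M/3 (g(M) = -2 + (M + 211)/3 = -2 + (211 + M)/3 = -2 + (211/3 + M/3) = 205/3 + M/3)
17712 + g(-201) = 17712 + (205/3 + (⅓)*(-201)) = 17712 + (205/3 - 67) = 17712 + 4/3 = 53140/3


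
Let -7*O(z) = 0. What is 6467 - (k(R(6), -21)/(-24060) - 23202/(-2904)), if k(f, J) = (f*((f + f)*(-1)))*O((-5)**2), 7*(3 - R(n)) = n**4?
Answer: 3126161/484 ≈ 6459.0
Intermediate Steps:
R(n) = 3 - n**4/7
O(z) = 0 (O(z) = -1/7*0 = 0)
k(f, J) = 0 (k(f, J) = (f*((f + f)*(-1)))*0 = (f*((2*f)*(-1)))*0 = (f*(-2*f))*0 = -2*f**2*0 = 0)
6467 - (k(R(6), -21)/(-24060) - 23202/(-2904)) = 6467 - (0/(-24060) - 23202/(-2904)) = 6467 - (0*(-1/24060) - 23202*(-1/2904)) = 6467 - (0 + 3867/484) = 6467 - 1*3867/484 = 6467 - 3867/484 = 3126161/484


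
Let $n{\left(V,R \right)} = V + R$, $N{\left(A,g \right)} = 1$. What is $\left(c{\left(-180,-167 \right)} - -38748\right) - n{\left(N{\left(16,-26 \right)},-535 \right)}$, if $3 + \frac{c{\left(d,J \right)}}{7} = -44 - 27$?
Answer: $38764$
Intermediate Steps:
$n{\left(V,R \right)} = R + V$
$c{\left(d,J \right)} = -518$ ($c{\left(d,J \right)} = -21 + 7 \left(-44 - 27\right) = -21 + 7 \left(-71\right) = -21 - 497 = -518$)
$\left(c{\left(-180,-167 \right)} - -38748\right) - n{\left(N{\left(16,-26 \right)},-535 \right)} = \left(-518 - -38748\right) - \left(-535 + 1\right) = \left(-518 + 38748\right) - -534 = 38230 + 534 = 38764$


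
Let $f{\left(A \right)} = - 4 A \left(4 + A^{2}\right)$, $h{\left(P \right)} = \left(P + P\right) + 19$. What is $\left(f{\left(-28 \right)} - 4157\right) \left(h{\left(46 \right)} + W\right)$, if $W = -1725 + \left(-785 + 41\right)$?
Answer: $-198305442$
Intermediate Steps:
$h{\left(P \right)} = 19 + 2 P$ ($h{\left(P \right)} = 2 P + 19 = 19 + 2 P$)
$f{\left(A \right)} = - 4 A \left(4 + A^{2}\right)$
$W = -2469$ ($W = -1725 - 744 = -2469$)
$\left(f{\left(-28 \right)} - 4157\right) \left(h{\left(46 \right)} + W\right) = \left(\left(-4\right) \left(-28\right) \left(4 + \left(-28\right)^{2}\right) - 4157\right) \left(\left(19 + 2 \cdot 46\right) - 2469\right) = \left(\left(-4\right) \left(-28\right) \left(4 + 784\right) - 4157\right) \left(\left(19 + 92\right) - 2469\right) = \left(\left(-4\right) \left(-28\right) 788 - 4157\right) \left(111 - 2469\right) = \left(88256 - 4157\right) \left(-2358\right) = 84099 \left(-2358\right) = -198305442$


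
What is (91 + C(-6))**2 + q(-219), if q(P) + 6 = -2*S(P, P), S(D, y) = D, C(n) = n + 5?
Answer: 8532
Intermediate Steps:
C(n) = 5 + n
q(P) = -6 - 2*P
(91 + C(-6))**2 + q(-219) = (91 + (5 - 6))**2 + (-6 - 2*(-219)) = (91 - 1)**2 + (-6 + 438) = 90**2 + 432 = 8100 + 432 = 8532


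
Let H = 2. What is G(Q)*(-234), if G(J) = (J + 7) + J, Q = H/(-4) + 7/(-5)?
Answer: -3744/5 ≈ -748.80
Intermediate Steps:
Q = -19/10 (Q = 2/(-4) + 7/(-5) = 2*(-¼) + 7*(-⅕) = -½ - 7/5 = -19/10 ≈ -1.9000)
G(J) = 7 + 2*J (G(J) = (7 + J) + J = 7 + 2*J)
G(Q)*(-234) = (7 + 2*(-19/10))*(-234) = (7 - 19/5)*(-234) = (16/5)*(-234) = -3744/5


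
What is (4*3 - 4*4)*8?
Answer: -32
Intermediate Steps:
(4*3 - 4*4)*8 = (12 - 16)*8 = -4*8 = -32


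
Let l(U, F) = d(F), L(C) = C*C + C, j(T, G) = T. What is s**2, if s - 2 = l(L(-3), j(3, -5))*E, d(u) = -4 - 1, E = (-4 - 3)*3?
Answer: 11449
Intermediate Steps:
E = -21 (E = -7*3 = -21)
d(u) = -5
L(C) = C + C**2 (L(C) = C**2 + C = C + C**2)
l(U, F) = -5
s = 107 (s = 2 - 5*(-21) = 2 + 105 = 107)
s**2 = 107**2 = 11449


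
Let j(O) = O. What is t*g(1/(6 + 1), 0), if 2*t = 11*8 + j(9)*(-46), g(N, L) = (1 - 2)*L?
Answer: 0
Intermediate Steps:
g(N, L) = -L
t = -163 (t = (11*8 + 9*(-46))/2 = (88 - 414)/2 = (½)*(-326) = -163)
t*g(1/(6 + 1), 0) = -(-163)*0 = -163*0 = 0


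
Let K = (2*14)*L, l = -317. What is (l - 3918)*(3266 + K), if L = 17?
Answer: -15847370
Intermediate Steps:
K = 476 (K = (2*14)*17 = 28*17 = 476)
(l - 3918)*(3266 + K) = (-317 - 3918)*(3266 + 476) = -4235*3742 = -15847370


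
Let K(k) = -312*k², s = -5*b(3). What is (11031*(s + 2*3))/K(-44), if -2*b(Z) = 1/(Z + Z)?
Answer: -25739/219648 ≈ -0.11718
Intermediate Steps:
b(Z) = -1/(4*Z) (b(Z) = -1/(2*(Z + Z)) = -1/(2*Z)/2 = -1/(4*Z))
s = 5/12 (s = -(-5)/(4*3) = -5*(-1/12) = 5/12 ≈ 0.41667)
(11031*(s + 2*3))/K(-44) = (11031*(5/12 + 2*3))/((-312*(-44)²)) = (11031*(5/12 + 6))/((-312*1936)) = (11031*(77/12))/(-604032) = (283129/4)*(-1/604032) = -25739/219648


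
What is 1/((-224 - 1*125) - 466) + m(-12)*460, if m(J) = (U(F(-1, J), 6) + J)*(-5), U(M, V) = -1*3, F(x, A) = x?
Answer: 28117499/815 ≈ 34500.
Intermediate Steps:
U(M, V) = -3
m(J) = 15 - 5*J (m(J) = (-3 + J)*(-5) = 15 - 5*J)
1/((-224 - 1*125) - 466) + m(-12)*460 = 1/((-224 - 1*125) - 466) + (15 - 5*(-12))*460 = 1/((-224 - 125) - 466) + (15 + 60)*460 = 1/(-349 - 466) + 75*460 = 1/(-815) + 34500 = -1/815 + 34500 = 28117499/815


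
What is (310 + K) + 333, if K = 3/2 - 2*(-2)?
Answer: 1297/2 ≈ 648.50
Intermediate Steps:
K = 11/2 (K = 3*(½) + 4 = 3/2 + 4 = 11/2 ≈ 5.5000)
(310 + K) + 333 = (310 + 11/2) + 333 = 631/2 + 333 = 1297/2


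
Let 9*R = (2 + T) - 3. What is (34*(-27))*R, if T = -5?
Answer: 612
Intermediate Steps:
R = -⅔ (R = ((2 - 5) - 3)/9 = (-3 - 3)/9 = (⅑)*(-6) = -⅔ ≈ -0.66667)
(34*(-27))*R = (34*(-27))*(-⅔) = -918*(-⅔) = 612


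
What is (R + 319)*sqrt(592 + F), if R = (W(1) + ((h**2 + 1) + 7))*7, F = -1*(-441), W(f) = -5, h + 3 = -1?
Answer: 452*sqrt(1033) ≈ 14527.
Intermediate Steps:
h = -4 (h = -3 - 1 = -4)
F = 441
R = 133 (R = (-5 + (((-4)**2 + 1) + 7))*7 = (-5 + ((16 + 1) + 7))*7 = (-5 + (17 + 7))*7 = (-5 + 24)*7 = 19*7 = 133)
(R + 319)*sqrt(592 + F) = (133 + 319)*sqrt(592 + 441) = 452*sqrt(1033)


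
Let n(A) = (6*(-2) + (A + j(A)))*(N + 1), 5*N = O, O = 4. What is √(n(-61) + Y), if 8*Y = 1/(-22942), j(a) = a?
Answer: I*√12695209266455/229420 ≈ 15.531*I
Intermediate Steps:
Y = -1/183536 (Y = (⅛)/(-22942) = (⅛)*(-1/22942) = -1/183536 ≈ -5.4485e-6)
N = ⅘ (N = (⅕)*4 = ⅘ ≈ 0.80000)
n(A) = -108/5 + 18*A/5 (n(A) = (6*(-2) + (A + A))*(⅘ + 1) = (-12 + 2*A)*(9/5) = -108/5 + 18*A/5)
√(n(-61) + Y) = √((-108/5 + (18/5)*(-61)) - 1/183536) = √((-108/5 - 1098/5) - 1/183536) = √(-1206/5 - 1/183536) = √(-221344421/917680) = I*√12695209266455/229420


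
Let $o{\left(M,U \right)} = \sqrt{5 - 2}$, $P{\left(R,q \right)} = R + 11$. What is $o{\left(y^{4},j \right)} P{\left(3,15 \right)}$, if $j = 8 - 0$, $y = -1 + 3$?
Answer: $14 \sqrt{3} \approx 24.249$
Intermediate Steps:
$P{\left(R,q \right)} = 11 + R$
$y = 2$
$j = 8$ ($j = 8 + 0 = 8$)
$o{\left(M,U \right)} = \sqrt{3}$
$o{\left(y^{4},j \right)} P{\left(3,15 \right)} = \sqrt{3} \left(11 + 3\right) = \sqrt{3} \cdot 14 = 14 \sqrt{3}$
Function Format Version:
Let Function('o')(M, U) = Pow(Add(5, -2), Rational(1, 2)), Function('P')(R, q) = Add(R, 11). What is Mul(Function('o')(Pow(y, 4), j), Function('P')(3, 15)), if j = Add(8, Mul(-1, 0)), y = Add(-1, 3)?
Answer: Mul(14, Pow(3, Rational(1, 2))) ≈ 24.249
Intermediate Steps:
Function('P')(R, q) = Add(11, R)
y = 2
j = 8 (j = Add(8, 0) = 8)
Function('o')(M, U) = Pow(3, Rational(1, 2))
Mul(Function('o')(Pow(y, 4), j), Function('P')(3, 15)) = Mul(Pow(3, Rational(1, 2)), Add(11, 3)) = Mul(Pow(3, Rational(1, 2)), 14) = Mul(14, Pow(3, Rational(1, 2)))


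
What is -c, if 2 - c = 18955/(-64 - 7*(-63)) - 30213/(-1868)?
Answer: 45389769/704236 ≈ 64.453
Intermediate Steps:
c = -45389769/704236 (c = 2 - (18955/(-64 - 7*(-63)) - 30213/(-1868)) = 2 - (18955/(-64 + 441) - 30213*(-1/1868)) = 2 - (18955/377 + 30213/1868) = 2 - 1*46798241/704236 = 2 - 46798241/704236 = -45389769/704236 ≈ -64.453)
-c = -1*(-45389769/704236) = 45389769/704236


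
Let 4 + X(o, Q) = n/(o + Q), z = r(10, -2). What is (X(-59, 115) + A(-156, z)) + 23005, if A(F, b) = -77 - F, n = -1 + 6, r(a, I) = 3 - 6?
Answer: 1292485/56 ≈ 23080.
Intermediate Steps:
r(a, I) = -3
n = 5
z = -3
X(o, Q) = -4 + 5/(Q + o) (X(o, Q) = -4 + 5/(o + Q) = -4 + 5/(Q + o))
(X(-59, 115) + A(-156, z)) + 23005 = ((5 - 4*115 - 4*(-59))/(115 - 59) + (-77 - 1*(-156))) + 23005 = ((5 - 460 + 236)/56 + (-77 + 156)) + 23005 = ((1/56)*(-219) + 79) + 23005 = (-219/56 + 79) + 23005 = 4205/56 + 23005 = 1292485/56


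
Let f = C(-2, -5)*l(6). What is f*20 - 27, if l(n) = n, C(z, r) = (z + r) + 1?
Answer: -747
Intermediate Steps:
C(z, r) = 1 + r + z (C(z, r) = (r + z) + 1 = 1 + r + z)
f = -36 (f = (1 - 5 - 2)*6 = -6*6 = -36)
f*20 - 27 = -36*20 - 27 = -720 - 27 = -747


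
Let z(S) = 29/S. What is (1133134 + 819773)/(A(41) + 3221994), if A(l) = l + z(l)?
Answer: 321563/530536 ≈ 0.60611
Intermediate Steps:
A(l) = l + 29/l
(1133134 + 819773)/(A(41) + 3221994) = (1133134 + 819773)/((41 + 29/41) + 3221994) = 1952907/((41 + 29*(1/41)) + 3221994) = 1952907/((41 + 29/41) + 3221994) = 1952907/(1710/41 + 3221994) = 1952907/(132103464/41) = 1952907*(41/132103464) = 321563/530536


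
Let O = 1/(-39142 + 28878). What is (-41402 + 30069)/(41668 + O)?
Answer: -16617416/61097193 ≈ -0.27198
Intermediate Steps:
O = -1/10264 (O = 1/(-10264) = -1/10264 ≈ -9.7428e-5)
(-41402 + 30069)/(41668 + O) = (-41402 + 30069)/(41668 - 1/10264) = -11333/427680351/10264 = -11333*10264/427680351 = -16617416/61097193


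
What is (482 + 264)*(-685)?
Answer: -511010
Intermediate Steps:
(482 + 264)*(-685) = 746*(-685) = -511010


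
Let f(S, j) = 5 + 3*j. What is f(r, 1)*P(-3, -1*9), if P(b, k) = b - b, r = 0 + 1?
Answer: 0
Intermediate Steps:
r = 1
P(b, k) = 0
f(r, 1)*P(-3, -1*9) = (5 + 3*1)*0 = (5 + 3)*0 = 8*0 = 0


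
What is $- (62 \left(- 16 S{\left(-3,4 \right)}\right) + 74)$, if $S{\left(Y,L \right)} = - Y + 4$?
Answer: $6870$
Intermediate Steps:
$S{\left(Y,L \right)} = 4 - Y$
$- (62 \left(- 16 S{\left(-3,4 \right)}\right) + 74) = - (62 \left(- 16 \left(4 - -3\right)\right) + 74) = - (62 \left(- 16 \left(4 + 3\right)\right) + 74) = - (62 \left(\left(-16\right) 7\right) + 74) = - (62 \left(-112\right) + 74) = - (-6944 + 74) = \left(-1\right) \left(-6870\right) = 6870$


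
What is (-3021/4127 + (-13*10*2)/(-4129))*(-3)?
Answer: 34202067/17040383 ≈ 2.0071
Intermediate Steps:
(-3021/4127 + (-13*10*2)/(-4129))*(-3) = (-3021*1/4127 - 130*2*(-1/4129))*(-3) = (-3021/4127 - 260*(-1/4129))*(-3) = (-3021/4127 + 260/4129)*(-3) = -11400689/17040383*(-3) = 34202067/17040383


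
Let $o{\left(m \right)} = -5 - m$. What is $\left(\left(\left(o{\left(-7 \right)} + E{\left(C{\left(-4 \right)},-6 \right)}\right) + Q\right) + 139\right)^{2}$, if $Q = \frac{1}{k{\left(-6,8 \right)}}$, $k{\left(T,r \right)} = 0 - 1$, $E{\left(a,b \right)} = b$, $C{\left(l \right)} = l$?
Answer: $17956$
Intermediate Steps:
$k{\left(T,r \right)} = -1$
$Q = -1$ ($Q = \frac{1}{-1} = -1$)
$\left(\left(\left(o{\left(-7 \right)} + E{\left(C{\left(-4 \right)},-6 \right)}\right) + Q\right) + 139\right)^{2} = \left(\left(\left(\left(-5 - -7\right) - 6\right) - 1\right) + 139\right)^{2} = \left(\left(\left(\left(-5 + 7\right) - 6\right) - 1\right) + 139\right)^{2} = \left(\left(\left(2 - 6\right) - 1\right) + 139\right)^{2} = \left(\left(-4 - 1\right) + 139\right)^{2} = \left(-5 + 139\right)^{2} = 134^{2} = 17956$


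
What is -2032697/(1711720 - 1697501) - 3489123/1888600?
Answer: -3888563394137/26854003400 ≈ -144.80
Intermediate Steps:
-2032697/(1711720 - 1697501) - 3489123/1888600 = -2032697/14219 - 3489123*1/1888600 = -2032697*1/14219 - 3489123/1888600 = -2032697/14219 - 3489123/1888600 = -3888563394137/26854003400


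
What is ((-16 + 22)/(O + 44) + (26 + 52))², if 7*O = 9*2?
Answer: 162180225/26569 ≈ 6104.1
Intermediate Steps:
O = 18/7 (O = (9*2)/7 = (⅐)*18 = 18/7 ≈ 2.5714)
((-16 + 22)/(O + 44) + (26 + 52))² = ((-16 + 22)/(18/7 + 44) + (26 + 52))² = (6/(326/7) + 78)² = (6*(7/326) + 78)² = (21/163 + 78)² = (12735/163)² = 162180225/26569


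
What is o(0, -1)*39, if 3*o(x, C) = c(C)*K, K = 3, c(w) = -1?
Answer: -39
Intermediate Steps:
o(x, C) = -1 (o(x, C) = (-1*3)/3 = (1/3)*(-3) = -1)
o(0, -1)*39 = -1*39 = -39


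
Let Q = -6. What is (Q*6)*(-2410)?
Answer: 86760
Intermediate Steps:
(Q*6)*(-2410) = -6*6*(-2410) = -36*(-2410) = 86760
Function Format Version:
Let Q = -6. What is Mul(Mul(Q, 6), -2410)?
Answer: 86760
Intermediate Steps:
Mul(Mul(Q, 6), -2410) = Mul(Mul(-6, 6), -2410) = Mul(-36, -2410) = 86760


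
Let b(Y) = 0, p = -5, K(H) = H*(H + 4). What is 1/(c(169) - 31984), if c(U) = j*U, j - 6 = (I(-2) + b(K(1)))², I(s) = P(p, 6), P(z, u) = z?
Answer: -1/26745 ≈ -3.7390e-5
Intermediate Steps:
K(H) = H*(4 + H)
I(s) = -5
j = 31 (j = 6 + (-5 + 0)² = 6 + (-5)² = 6 + 25 = 31)
c(U) = 31*U
1/(c(169) - 31984) = 1/(31*169 - 31984) = 1/(5239 - 31984) = 1/(-26745) = -1/26745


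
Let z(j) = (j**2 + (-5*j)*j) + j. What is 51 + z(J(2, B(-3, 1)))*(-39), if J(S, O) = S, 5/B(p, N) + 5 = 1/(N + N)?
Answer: 597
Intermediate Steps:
B(p, N) = 5/(-5 + 1/(2*N)) (B(p, N) = 5/(-5 + 1/(N + N)) = 5/(-5 + 1/(2*N)))
z(j) = j - 4*j**2 (z(j) = (j**2 - 5*j**2) + j = -4*j**2 + j = j - 4*j**2)
51 + z(J(2, B(-3, 1)))*(-39) = 51 + (2*(1 - 4*2))*(-39) = 51 + (2*(1 - 8))*(-39) = 51 + (2*(-7))*(-39) = 51 - 14*(-39) = 51 + 546 = 597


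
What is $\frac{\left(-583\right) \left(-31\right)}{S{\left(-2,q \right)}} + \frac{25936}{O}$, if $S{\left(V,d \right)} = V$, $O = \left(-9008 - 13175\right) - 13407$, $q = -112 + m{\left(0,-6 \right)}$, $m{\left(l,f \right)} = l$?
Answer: $- \frac{321634971}{35590} \approx -9037.2$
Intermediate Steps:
$q = -112$ ($q = -112 + 0 = -112$)
$O = -35590$ ($O = -22183 - 13407 = -35590$)
$\frac{\left(-583\right) \left(-31\right)}{S{\left(-2,q \right)}} + \frac{25936}{O} = \frac{\left(-583\right) \left(-31\right)}{-2} + \frac{25936}{-35590} = 18073 \left(- \frac{1}{2}\right) + 25936 \left(- \frac{1}{35590}\right) = - \frac{18073}{2} - \frac{12968}{17795} = - \frac{321634971}{35590}$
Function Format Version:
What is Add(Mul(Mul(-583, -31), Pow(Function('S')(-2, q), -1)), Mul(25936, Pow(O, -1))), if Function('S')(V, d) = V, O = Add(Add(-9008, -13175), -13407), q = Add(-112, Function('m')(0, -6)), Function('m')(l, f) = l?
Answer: Rational(-321634971, 35590) ≈ -9037.2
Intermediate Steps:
q = -112 (q = Add(-112, 0) = -112)
O = -35590 (O = Add(-22183, -13407) = -35590)
Add(Mul(Mul(-583, -31), Pow(Function('S')(-2, q), -1)), Mul(25936, Pow(O, -1))) = Add(Mul(Mul(-583, -31), Pow(-2, -1)), Mul(25936, Pow(-35590, -1))) = Add(Mul(18073, Rational(-1, 2)), Mul(25936, Rational(-1, 35590))) = Add(Rational(-18073, 2), Rational(-12968, 17795)) = Rational(-321634971, 35590)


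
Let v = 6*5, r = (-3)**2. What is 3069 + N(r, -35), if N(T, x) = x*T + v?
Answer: 2784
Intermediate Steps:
r = 9
v = 30
N(T, x) = 30 + T*x (N(T, x) = x*T + 30 = T*x + 30 = 30 + T*x)
3069 + N(r, -35) = 3069 + (30 + 9*(-35)) = 3069 + (30 - 315) = 3069 - 285 = 2784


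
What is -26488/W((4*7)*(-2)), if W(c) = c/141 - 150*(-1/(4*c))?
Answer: 418298496/16847 ≈ 24829.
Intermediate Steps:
W(c) = c/141 + 75/(2*c) (W(c) = c*(1/141) - 150*(-1/(4*c)) = c/141 - 150*(-1/(4*c)) = c/141 - (-75)/(2*c) = c/141 + 75/(2*c))
-26488/W((4*7)*(-2)) = -26488/(((4*7)*(-2))/141 + 75/(2*(((4*7)*(-2))))) = -26488/((28*(-2))/141 + 75/(2*((28*(-2))))) = -26488/((1/141)*(-56) + (75/2)/(-56)) = -26488/(-56/141 + (75/2)*(-1/56)) = -26488/(-56/141 - 75/112) = -26488/(-16847/15792) = -26488*(-15792/16847) = 418298496/16847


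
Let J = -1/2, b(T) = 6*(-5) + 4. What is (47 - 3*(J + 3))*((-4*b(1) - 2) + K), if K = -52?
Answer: 1975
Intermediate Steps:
b(T) = -26 (b(T) = -30 + 4 = -26)
J = -1/2 (J = -1*1/2 = -1/2 ≈ -0.50000)
(47 - 3*(J + 3))*((-4*b(1) - 2) + K) = (47 - 3*(-1/2 + 3))*((-4*(-26) - 2) - 52) = (47 - 3*5/2)*((104 - 2) - 52) = (47 - 15/2)*(102 - 52) = (79/2)*50 = 1975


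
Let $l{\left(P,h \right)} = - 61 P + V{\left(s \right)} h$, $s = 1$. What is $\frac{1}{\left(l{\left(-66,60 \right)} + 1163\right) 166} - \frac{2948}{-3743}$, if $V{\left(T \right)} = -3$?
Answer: $\frac{2451248055}{3112282042} \approx 0.7876$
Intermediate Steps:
$l{\left(P,h \right)} = - 61 P - 3 h$
$\frac{1}{\left(l{\left(-66,60 \right)} + 1163\right) 166} - \frac{2948}{-3743} = \frac{1}{\left(\left(\left(-61\right) \left(-66\right) - 180\right) + 1163\right) 166} - \frac{2948}{-3743} = \frac{1}{\left(4026 - 180\right) + 1163} \cdot \frac{1}{166} - - \frac{2948}{3743} = \frac{1}{3846 + 1163} \cdot \frac{1}{166} + \frac{2948}{3743} = \frac{1}{5009} \cdot \frac{1}{166} + \frac{2948}{3743} = \frac{1}{831494} + \frac{2948}{3743} = \frac{2451248055}{3112282042}$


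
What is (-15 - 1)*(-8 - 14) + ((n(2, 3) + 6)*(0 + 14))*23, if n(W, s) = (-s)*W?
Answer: 352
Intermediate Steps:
n(W, s) = -W*s
(-15 - 1)*(-8 - 14) + ((n(2, 3) + 6)*(0 + 14))*23 = (-15 - 1)*(-8 - 14) + ((-1*2*3 + 6)*(0 + 14))*23 = -16*(-22) + ((-6 + 6)*14)*23 = 352 + (0*14)*23 = 352 + 0*23 = 352 + 0 = 352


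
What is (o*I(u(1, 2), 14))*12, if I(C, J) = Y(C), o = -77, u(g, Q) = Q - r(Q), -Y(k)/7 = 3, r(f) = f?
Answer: 19404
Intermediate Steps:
Y(k) = -21 (Y(k) = -7*3 = -21)
u(g, Q) = 0 (u(g, Q) = Q - Q = 0)
I(C, J) = -21
(o*I(u(1, 2), 14))*12 = -77*(-21)*12 = 1617*12 = 19404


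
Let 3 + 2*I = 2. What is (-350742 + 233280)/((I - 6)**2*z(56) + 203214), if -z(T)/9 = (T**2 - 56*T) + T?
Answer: -19577/30320 ≈ -0.64568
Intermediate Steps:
I = -1/2 (I = -3/2 + (1/2)*2 = -3/2 + 1 = -1/2 ≈ -0.50000)
z(T) = -9*T**2 + 495*T (z(T) = -9*((T**2 - 56*T) + T) = -9*(T**2 - 55*T) = -9*T**2 + 495*T)
(-350742 + 233280)/((I - 6)**2*z(56) + 203214) = (-350742 + 233280)/((-1/2 - 6)**2*(9*56*(55 - 1*56)) + 203214) = -117462/((-13/2)**2*(9*56*(55 - 56)) + 203214) = -117462/(169*(9*56*(-1))/4 + 203214) = -117462/((169/4)*(-504) + 203214) = -117462/(-21294 + 203214) = -117462/181920 = -117462*1/181920 = -19577/30320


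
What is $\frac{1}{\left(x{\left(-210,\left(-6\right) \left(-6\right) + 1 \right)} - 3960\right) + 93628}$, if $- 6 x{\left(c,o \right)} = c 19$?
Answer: $\frac{1}{90333} \approx 1.107 \cdot 10^{-5}$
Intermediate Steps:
$x{\left(c,o \right)} = - \frac{19 c}{6}$ ($x{\left(c,o \right)} = - \frac{c 19}{6} = - \frac{19 c}{6}$)
$\frac{1}{\left(x{\left(-210,\left(-6\right) \left(-6\right) + 1 \right)} - 3960\right) + 93628} = \frac{1}{\left(\left(- \frac{19}{6}\right) \left(-210\right) - 3960\right) + 93628} = \frac{1}{\left(665 - 3960\right) + 93628} = \frac{1}{-3295 + 93628} = \frac{1}{90333}$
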